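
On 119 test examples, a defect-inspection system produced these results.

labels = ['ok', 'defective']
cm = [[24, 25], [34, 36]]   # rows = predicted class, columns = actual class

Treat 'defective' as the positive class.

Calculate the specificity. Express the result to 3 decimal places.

0.414

Specificity = TN/(TN+FP) = 24/(24+34) = 0.414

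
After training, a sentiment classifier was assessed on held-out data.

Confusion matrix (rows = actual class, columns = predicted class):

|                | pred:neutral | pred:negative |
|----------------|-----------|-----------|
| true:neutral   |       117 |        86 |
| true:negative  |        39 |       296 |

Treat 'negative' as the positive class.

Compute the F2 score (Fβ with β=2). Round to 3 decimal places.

Fβ = (1+β²)·TP / ((1+β²)·TP + β²·FN + FP), with β²=4
= 5·296 / (5·296 + 4·39 + 86) = 0.859

0.859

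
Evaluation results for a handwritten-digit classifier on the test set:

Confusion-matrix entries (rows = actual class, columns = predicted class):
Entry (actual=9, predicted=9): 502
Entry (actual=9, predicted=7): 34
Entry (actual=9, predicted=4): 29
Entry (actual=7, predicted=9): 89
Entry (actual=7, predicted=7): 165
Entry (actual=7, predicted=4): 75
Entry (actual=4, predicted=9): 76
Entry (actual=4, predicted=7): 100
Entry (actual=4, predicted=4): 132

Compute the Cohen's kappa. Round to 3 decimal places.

Observed agreement pₒ = trace/N = 799/1202 = 0.6647
Expected agreement pₑ = Σ (rowᵢ·colᵢ)/N² = (565·667 + 329·299 + 308·236)/1202² = 0.3792
κ = (pₒ − pₑ)/(1 − pₑ) = (0.6647 − 0.3792)/(1 − 0.3792) = 0.460

0.460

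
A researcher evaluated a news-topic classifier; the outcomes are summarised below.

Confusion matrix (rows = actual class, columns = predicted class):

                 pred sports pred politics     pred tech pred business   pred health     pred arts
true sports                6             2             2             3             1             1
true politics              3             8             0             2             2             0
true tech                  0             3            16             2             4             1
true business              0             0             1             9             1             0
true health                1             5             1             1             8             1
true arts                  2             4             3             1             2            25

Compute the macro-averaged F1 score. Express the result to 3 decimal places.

Per-class F1 score (2·TP/(2·TP+FP+FN)):
  sports: TP=6, FP=3+0+0+1+2=6, FN=2+2+3+1+1=9 → 12/27 = 0.4444
  politics: TP=8, FP=2+3+0+5+4=14, FN=3+0+2+2+0=7 → 16/37 = 0.4324
  tech: TP=16, FP=2+0+1+1+3=7, FN=0+3+2+4+1=10 → 32/49 = 0.6531
  business: TP=9, FP=3+2+2+1+1=9, FN=0+0+1+1+0=2 → 18/29 = 0.6207
  health: TP=8, FP=1+2+4+1+2=10, FN=1+5+1+1+1=9 → 16/35 = 0.4571
  arts: TP=25, FP=1+0+1+0+1=3, FN=2+4+3+1+2=12 → 50/65 = 0.7692
Macro-F1 score = mean = (0.4444 + 0.4324 + 0.6531 + 0.6207 + 0.4571 + 0.7692) / 6 = 0.563

0.563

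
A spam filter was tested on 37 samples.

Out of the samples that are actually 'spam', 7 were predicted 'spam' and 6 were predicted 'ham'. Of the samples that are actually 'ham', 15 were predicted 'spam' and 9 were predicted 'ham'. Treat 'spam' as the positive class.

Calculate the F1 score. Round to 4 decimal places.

0.4000

Precision = TP/(TP+FP) = 7/22 = 0.3182
Recall = TP/(TP+FN) = 7/13 = 0.5385
F1 = 2·TP/(2·TP+FP+FN) = 14/35 = 0.4000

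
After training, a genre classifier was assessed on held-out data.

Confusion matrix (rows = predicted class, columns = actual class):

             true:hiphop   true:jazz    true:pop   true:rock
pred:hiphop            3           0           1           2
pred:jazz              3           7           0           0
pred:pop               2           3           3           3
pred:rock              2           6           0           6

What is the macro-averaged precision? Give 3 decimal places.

0.475

Per-class precision (TP/(TP+FP)):
  hiphop: TP=3, FP=0+1+2=3 → 3/6 = 0.5000
  jazz: TP=7, FP=3+0+0=3 → 7/10 = 0.7000
  pop: TP=3, FP=2+3+3=8 → 3/11 = 0.2727
  rock: TP=6, FP=2+6+0=8 → 6/14 = 0.4286
Macro-precision = mean = (0.5000 + 0.7000 + 0.2727 + 0.4286) / 4 = 0.475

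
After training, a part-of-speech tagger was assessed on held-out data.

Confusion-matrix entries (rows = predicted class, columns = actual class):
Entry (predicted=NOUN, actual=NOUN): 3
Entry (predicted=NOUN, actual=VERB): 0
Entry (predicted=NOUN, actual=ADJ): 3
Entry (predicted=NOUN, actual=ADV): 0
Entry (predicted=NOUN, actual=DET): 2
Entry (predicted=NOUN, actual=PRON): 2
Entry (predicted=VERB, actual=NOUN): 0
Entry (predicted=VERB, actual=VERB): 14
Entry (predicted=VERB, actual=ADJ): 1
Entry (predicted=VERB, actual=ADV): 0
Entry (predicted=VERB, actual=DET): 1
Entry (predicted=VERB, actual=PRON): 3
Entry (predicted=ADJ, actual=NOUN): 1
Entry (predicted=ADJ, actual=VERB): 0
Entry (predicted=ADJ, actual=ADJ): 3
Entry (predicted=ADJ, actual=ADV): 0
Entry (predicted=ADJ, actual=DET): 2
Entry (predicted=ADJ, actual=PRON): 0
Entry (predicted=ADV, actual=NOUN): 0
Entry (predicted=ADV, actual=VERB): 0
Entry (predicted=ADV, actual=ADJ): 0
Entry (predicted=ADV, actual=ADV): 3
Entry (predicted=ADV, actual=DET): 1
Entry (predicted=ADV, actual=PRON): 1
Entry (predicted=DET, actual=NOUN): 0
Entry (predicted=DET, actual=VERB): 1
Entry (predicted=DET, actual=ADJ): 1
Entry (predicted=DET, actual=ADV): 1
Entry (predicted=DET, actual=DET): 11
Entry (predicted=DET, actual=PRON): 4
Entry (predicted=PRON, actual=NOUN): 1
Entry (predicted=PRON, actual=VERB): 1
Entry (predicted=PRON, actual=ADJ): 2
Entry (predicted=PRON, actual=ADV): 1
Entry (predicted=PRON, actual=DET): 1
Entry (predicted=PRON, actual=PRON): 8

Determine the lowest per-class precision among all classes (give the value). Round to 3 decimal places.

Per-class precision (TP/(TP+FP)):
  NOUN: TP=3, FP=0+3+0+2+2=7 → 3/10 = 0.3000
  VERB: TP=14, FP=0+1+0+1+3=5 → 14/19 = 0.7368
  ADJ: TP=3, FP=1+0+0+2+0=3 → 3/6 = 0.5000
  ADV: TP=3, FP=0+0+0+1+1=2 → 3/5 = 0.6000
  DET: TP=11, FP=0+1+1+1+4=7 → 11/18 = 0.6111
  PRON: TP=8, FP=1+1+2+1+1=6 → 8/14 = 0.5714
Lowest is class 'NOUN' with precision = 0.300.

0.300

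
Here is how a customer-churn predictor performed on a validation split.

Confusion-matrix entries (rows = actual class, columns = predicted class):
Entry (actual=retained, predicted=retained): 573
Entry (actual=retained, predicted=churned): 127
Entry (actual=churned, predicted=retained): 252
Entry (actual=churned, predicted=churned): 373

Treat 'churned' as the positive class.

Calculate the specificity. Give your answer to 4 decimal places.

Specificity = TN/(TN+FP) = 573/(573+127) = 0.8186

0.8186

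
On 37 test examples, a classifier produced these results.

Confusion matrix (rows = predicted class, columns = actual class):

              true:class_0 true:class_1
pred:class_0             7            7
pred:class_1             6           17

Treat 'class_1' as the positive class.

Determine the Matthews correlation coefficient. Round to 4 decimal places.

0.2429

MCC = (TP·TN − FP·FN) / √((TP+FP)(TP+FN)(TN+FP)(TN+FN))
Numerator = 17·7 − 6·7 = 77
Denominator = √(23·24·13·14) = √100464 = 316.9606
MCC = 77 / 316.9606 = 0.2429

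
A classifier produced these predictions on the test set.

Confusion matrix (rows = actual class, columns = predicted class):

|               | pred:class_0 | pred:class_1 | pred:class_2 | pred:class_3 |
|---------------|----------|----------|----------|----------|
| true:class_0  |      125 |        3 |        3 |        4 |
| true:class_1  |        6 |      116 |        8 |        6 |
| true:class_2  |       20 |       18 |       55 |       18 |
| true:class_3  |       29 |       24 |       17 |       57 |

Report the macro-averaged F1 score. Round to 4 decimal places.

Per-class F1 score (2·TP/(2·TP+FP+FN)):
  class_0: TP=125, FP=6+20+29=55, FN=3+3+4=10 → 250/315 = 0.79365
  class_1: TP=116, FP=3+18+24=45, FN=6+8+6=20 → 232/297 = 0.78114
  class_2: TP=55, FP=3+8+17=28, FN=20+18+18=56 → 110/194 = 0.56701
  class_3: TP=57, FP=4+6+18=28, FN=29+24+17=70 → 114/212 = 0.53774
Macro-F1 score = mean = (0.79365 + 0.78114 + 0.56701 + 0.53774) / 4 = 0.6699

0.6699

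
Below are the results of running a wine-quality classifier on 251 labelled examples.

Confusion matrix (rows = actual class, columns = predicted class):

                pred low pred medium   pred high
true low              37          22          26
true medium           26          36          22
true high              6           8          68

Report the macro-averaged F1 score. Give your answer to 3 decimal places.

Per-class F1 score (2·TP/(2·TP+FP+FN)):
  low: TP=37, FP=26+6=32, FN=22+26=48 → 74/154 = 0.4805
  medium: TP=36, FP=22+8=30, FN=26+22=48 → 72/150 = 0.4800
  high: TP=68, FP=26+22=48, FN=6+8=14 → 136/198 = 0.6869
Macro-F1 score = mean = (0.4805 + 0.4800 + 0.6869) / 3 = 0.549

0.549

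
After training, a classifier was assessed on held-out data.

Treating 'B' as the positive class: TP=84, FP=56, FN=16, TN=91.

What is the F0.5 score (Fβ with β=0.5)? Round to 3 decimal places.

Fβ = (1+β²)·TP / ((1+β²)·TP + β²·FN + FP), with β²=1/4
= 1.25·84 / (1.25·84 + 0.25·16 + 56) = 0.636

0.636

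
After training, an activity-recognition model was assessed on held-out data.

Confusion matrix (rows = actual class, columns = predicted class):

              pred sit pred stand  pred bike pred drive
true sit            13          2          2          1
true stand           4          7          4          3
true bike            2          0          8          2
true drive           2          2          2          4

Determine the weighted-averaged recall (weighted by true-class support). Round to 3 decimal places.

Per-class recall (TP/(TP+FN)):
  sit: TP=13, FN=2+2+1=5 → 13/18 = 0.7222
  stand: TP=7, FN=4+4+3=11 → 7/18 = 0.3889
  bike: TP=8, FN=2+0+2=4 → 8/12 = 0.6667
  drive: TP=4, FN=2+2+2=6 → 4/10 = 0.4000
Weighted-recall = Σ (supportᵢ/N)·recallᵢ with N=58: (18/58)·0.7222 + (18/58)·0.3889 + (12/58)·0.6667 + (10/58)·0.4000 = 0.552

0.552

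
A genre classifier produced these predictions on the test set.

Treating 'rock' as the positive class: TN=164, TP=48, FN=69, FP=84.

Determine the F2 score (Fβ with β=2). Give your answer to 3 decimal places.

0.400

Fβ = (1+β²)·TP / ((1+β²)·TP + β²·FN + FP), with β²=4
= 5·48 / (5·48 + 4·69 + 84) = 0.400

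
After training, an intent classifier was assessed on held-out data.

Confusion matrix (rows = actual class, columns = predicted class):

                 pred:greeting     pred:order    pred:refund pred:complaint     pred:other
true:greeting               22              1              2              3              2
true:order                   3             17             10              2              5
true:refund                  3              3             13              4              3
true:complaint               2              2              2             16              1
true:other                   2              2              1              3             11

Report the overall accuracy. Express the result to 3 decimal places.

0.585

Accuracy = trace / total = (22+17+13+16+11=79) / 135 = 79/135 = 0.585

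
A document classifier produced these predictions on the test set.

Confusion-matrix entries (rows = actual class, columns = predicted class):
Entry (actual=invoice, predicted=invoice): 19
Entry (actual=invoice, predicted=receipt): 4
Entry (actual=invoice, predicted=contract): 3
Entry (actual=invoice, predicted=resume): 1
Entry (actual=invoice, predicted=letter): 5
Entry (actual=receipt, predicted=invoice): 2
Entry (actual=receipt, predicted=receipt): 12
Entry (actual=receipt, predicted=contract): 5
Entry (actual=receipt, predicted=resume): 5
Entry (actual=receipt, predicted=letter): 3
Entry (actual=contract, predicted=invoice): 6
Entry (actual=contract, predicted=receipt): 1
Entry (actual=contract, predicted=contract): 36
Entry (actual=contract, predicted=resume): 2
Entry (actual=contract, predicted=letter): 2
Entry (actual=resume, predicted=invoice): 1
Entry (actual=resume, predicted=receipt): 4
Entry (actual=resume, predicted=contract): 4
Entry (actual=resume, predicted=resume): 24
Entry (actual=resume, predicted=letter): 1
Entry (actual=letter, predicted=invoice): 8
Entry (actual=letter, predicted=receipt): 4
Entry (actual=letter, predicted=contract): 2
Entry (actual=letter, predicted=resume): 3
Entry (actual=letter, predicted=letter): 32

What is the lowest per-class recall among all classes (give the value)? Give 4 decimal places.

0.4444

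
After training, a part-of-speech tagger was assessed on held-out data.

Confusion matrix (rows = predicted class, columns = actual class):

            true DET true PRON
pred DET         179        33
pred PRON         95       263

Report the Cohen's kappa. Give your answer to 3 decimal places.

Observed agreement pₒ = trace/N = 442/570 = 0.7754
Expected agreement pₑ = Σ (rowᵢ·colᵢ)/N² = (274·212 + 296·358)/570² = 0.5049
κ = (pₒ − pₑ)/(1 − pₑ) = (0.7754 − 0.5049)/(1 − 0.5049) = 0.546

0.546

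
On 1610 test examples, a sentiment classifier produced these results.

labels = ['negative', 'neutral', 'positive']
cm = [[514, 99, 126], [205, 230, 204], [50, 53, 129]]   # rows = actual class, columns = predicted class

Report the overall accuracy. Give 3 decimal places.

Accuracy = trace / total = (514+230+129=873) / 1610 = 873/1610 = 0.542

0.542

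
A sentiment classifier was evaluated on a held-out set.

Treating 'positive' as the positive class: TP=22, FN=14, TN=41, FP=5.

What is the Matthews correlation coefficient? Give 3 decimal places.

0.531

MCC = (TP·TN − FP·FN) / √((TP+FP)(TP+FN)(TN+FP)(TN+FN))
Numerator = 22·41 − 5·14 = 832
Denominator = √(27·36·46·55) = √2459160 = 1568.1709
MCC = 832 / 1568.1709 = 0.531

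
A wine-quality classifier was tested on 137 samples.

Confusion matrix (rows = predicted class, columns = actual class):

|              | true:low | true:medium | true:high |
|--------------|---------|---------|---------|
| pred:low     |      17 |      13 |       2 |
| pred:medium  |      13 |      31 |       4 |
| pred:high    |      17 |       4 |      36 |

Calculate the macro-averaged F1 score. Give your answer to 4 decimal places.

0.6012

Per-class F1 score (2·TP/(2·TP+FP+FN)):
  low: TP=17, FP=13+2=15, FN=13+17=30 → 34/79 = 0.43038
  medium: TP=31, FP=13+4=17, FN=13+4=17 → 62/96 = 0.64583
  high: TP=36, FP=17+4=21, FN=2+4=6 → 72/99 = 0.72727
Macro-F1 score = mean = (0.43038 + 0.64583 + 0.72727) / 3 = 0.6012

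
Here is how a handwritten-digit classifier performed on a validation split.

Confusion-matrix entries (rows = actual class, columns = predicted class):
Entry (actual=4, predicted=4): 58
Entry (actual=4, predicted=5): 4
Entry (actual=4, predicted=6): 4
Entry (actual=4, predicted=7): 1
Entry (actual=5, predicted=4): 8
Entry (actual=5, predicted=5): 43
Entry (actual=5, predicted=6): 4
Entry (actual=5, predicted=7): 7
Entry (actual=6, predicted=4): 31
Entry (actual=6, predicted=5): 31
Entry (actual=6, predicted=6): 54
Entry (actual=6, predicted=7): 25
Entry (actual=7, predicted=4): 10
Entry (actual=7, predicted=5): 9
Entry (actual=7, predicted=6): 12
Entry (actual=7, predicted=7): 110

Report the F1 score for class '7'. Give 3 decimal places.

Take TP from the diagonal, FP from the rest of the '7' prediction marginal, FN from the rest of the '7' actual marginal.
F1 score = 2·TP/(2·TP+FP+FN).
7: TP=110, FP=1+7+25=33, FN=10+9+12=31 → 220/284 = 0.7746

0.775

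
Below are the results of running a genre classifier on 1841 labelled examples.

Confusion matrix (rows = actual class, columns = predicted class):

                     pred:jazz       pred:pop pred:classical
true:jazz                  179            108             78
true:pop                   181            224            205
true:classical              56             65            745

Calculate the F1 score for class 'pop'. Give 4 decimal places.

0.4449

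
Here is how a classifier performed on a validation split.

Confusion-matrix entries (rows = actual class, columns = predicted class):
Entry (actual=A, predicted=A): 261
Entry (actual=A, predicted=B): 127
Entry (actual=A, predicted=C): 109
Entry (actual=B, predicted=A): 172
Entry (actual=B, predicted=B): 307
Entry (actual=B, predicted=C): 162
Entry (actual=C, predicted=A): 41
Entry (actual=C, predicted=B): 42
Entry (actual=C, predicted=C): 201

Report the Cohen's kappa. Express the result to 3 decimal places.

0.311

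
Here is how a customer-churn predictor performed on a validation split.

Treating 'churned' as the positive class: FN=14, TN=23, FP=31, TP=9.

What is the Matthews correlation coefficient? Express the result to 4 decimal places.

MCC = (TP·TN − FP·FN) / √((TP+FP)(TP+FN)(TN+FP)(TN+FN))
Numerator = 9·23 − 31·14 = -227
Denominator = √(40·23·54·37) = √1838160 = 1355.7876
MCC = -227 / 1355.7876 = -0.1674

-0.1674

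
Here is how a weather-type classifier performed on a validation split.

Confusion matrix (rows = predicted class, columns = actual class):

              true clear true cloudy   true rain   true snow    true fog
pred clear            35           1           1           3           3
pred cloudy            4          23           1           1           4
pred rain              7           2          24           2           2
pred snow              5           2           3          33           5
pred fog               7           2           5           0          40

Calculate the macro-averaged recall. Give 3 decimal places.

0.733

Per-class recall (TP/(TP+FN)):
  clear: TP=35, FN=4+7+5+7=23 → 35/58 = 0.6034
  cloudy: TP=23, FN=1+2+2+2=7 → 23/30 = 0.7667
  rain: TP=24, FN=1+1+3+5=10 → 24/34 = 0.7059
  snow: TP=33, FN=3+1+2+0=6 → 33/39 = 0.8462
  fog: TP=40, FN=3+4+2+5=14 → 40/54 = 0.7407
Macro-recall = mean = (0.6034 + 0.7667 + 0.7059 + 0.8462 + 0.7407) / 5 = 0.733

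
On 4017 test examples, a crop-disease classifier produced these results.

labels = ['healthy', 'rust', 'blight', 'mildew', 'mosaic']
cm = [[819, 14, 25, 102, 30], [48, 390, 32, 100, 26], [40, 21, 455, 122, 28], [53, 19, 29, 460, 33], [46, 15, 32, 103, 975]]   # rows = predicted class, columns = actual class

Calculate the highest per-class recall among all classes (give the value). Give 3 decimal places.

Per-class recall (TP/(TP+FN)):
  healthy: TP=819, FN=48+40+53+46=187 → 819/1006 = 0.8141
  rust: TP=390, FN=14+21+19+15=69 → 390/459 = 0.8497
  blight: TP=455, FN=25+32+29+32=118 → 455/573 = 0.7941
  mildew: TP=460, FN=102+100+122+103=427 → 460/887 = 0.5186
  mosaic: TP=975, FN=30+26+28+33=117 → 975/1092 = 0.8929
Highest is class 'mosaic' with recall = 0.893.

0.893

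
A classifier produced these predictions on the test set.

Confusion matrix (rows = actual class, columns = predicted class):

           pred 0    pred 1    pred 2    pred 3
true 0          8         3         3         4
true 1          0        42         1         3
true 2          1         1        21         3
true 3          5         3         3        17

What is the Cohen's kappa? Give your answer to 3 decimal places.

Observed agreement pₒ = trace/N = 88/118 = 0.7458
Expected agreement pₑ = Σ (rowᵢ·colᵢ)/N² = (18·14 + 46·49 + 26·28 + 28·27)/118² = 0.2866
κ = (pₒ − pₑ)/(1 − pₑ) = (0.7458 − 0.2866)/(1 − 0.2866) = 0.644

0.644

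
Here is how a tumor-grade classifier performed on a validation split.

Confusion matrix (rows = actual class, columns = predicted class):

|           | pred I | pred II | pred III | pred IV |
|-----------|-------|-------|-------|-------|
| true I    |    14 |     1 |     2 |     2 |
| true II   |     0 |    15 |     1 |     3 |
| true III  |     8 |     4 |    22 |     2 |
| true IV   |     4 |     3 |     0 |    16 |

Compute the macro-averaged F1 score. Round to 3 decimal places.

0.688

Per-class F1 score (2·TP/(2·TP+FP+FN)):
  I: TP=14, FP=0+8+4=12, FN=1+2+2=5 → 28/45 = 0.6222
  II: TP=15, FP=1+4+3=8, FN=0+1+3=4 → 30/42 = 0.7143
  III: TP=22, FP=2+1+0=3, FN=8+4+2=14 → 44/61 = 0.7213
  IV: TP=16, FP=2+3+2=7, FN=4+3+0=7 → 32/46 = 0.6957
Macro-F1 score = mean = (0.6222 + 0.7143 + 0.7213 + 0.6957) / 4 = 0.688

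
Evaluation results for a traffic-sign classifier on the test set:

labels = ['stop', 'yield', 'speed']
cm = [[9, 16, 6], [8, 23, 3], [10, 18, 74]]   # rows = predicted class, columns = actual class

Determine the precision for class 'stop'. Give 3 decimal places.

One-vs-rest for 'stop': TP = diagonal; FP = other classes predicted 'stop'; FN = 'stop' predicted as other.
precision = TP/(TP+FP).
stop: TP=9, FP=16+6=22 → 9/31 = 0.2903

0.290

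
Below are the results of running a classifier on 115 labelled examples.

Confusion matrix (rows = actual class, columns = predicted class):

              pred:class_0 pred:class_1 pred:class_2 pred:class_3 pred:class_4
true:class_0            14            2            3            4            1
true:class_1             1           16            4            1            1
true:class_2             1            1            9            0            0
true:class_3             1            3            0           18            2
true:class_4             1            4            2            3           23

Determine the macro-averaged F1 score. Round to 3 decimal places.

0.685

Per-class F1 score (2·TP/(2·TP+FP+FN)):
  class_0: TP=14, FP=1+1+1+1=4, FN=2+3+4+1=10 → 28/42 = 0.6667
  class_1: TP=16, FP=2+1+3+4=10, FN=1+4+1+1=7 → 32/49 = 0.6531
  class_2: TP=9, FP=3+4+0+2=9, FN=1+1+0+0=2 → 18/29 = 0.6207
  class_3: TP=18, FP=4+1+0+3=8, FN=1+3+0+2=6 → 36/50 = 0.7200
  class_4: TP=23, FP=1+1+0+2=4, FN=1+4+2+3=10 → 46/60 = 0.7667
Macro-F1 score = mean = (0.6667 + 0.6531 + 0.6207 + 0.7200 + 0.7667) / 5 = 0.685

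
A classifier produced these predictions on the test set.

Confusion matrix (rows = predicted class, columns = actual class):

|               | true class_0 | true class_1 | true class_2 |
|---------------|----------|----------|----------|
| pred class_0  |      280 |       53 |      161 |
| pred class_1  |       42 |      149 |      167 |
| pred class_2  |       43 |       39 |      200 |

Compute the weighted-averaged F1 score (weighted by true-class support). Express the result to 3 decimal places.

Per-class F1 score (2·TP/(2·TP+FP+FN)):
  class_0: TP=280, FP=53+161=214, FN=42+43=85 → 560/859 = 0.6519
  class_1: TP=149, FP=42+167=209, FN=53+39=92 → 298/599 = 0.4975
  class_2: TP=200, FP=43+39=82, FN=161+167=328 → 400/810 = 0.4938
Weighted-F1 score = Σ (supportᵢ/N)·F1 scoreᵢ with N=1134: (365/1134)·0.6519 + (241/1134)·0.4975 + (528/1134)·0.4938 = 0.545

0.545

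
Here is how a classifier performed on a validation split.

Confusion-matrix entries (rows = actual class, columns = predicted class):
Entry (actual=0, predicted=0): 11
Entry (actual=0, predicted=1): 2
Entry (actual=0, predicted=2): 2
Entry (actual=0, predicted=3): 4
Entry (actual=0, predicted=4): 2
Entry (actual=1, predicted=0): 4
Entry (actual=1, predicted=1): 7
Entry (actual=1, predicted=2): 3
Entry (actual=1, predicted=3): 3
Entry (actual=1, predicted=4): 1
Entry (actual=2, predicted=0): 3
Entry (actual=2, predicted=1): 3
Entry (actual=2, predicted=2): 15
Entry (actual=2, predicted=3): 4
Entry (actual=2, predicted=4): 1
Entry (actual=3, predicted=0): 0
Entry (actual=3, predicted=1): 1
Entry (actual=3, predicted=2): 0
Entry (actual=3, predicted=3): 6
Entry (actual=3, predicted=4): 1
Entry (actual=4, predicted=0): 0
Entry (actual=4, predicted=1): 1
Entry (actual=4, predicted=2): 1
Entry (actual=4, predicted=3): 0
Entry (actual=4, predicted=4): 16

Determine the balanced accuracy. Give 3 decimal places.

Balanced accuracy = mean of per-class recall.
  0: recall = 11/21 = 0.5238
  1: recall = 7/18 = 0.3889
  2: recall = 15/26 = 0.5769
  3: recall = 6/8 = 0.7500
  4: recall = 16/18 = 0.8889
Mean = (0.5238 + 0.3889 + 0.5769 + 0.7500 + 0.8889) / 5 = 0.626

0.626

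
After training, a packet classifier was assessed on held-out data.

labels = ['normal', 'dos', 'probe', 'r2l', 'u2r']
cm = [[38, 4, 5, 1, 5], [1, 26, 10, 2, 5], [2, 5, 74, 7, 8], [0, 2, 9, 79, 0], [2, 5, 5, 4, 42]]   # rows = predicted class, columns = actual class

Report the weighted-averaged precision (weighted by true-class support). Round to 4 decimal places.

0.7628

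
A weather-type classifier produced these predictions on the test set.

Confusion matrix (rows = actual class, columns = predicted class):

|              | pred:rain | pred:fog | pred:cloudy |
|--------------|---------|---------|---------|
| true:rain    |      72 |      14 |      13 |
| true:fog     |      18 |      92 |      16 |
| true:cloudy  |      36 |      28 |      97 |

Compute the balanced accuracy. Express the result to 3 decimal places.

Balanced accuracy = mean of per-class recall.
  rain: recall = 72/99 = 0.7273
  fog: recall = 92/126 = 0.7302
  cloudy: recall = 97/161 = 0.6025
Mean = (0.7273 + 0.7302 + 0.6025) / 3 = 0.687

0.687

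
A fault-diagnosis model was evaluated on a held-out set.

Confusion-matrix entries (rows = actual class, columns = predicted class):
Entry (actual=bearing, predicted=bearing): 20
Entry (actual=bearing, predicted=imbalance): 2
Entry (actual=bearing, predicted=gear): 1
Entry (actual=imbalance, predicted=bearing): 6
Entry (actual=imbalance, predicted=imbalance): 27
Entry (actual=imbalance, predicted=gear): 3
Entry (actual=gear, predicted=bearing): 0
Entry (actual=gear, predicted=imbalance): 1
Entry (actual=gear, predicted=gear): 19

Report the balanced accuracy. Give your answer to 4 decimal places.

0.8565

Balanced accuracy = mean of per-class recall.
  bearing: recall = 20/23 = 0.86957
  imbalance: recall = 27/36 = 0.75000
  gear: recall = 19/20 = 0.95000
Mean = (0.86957 + 0.75000 + 0.95000) / 3 = 0.8565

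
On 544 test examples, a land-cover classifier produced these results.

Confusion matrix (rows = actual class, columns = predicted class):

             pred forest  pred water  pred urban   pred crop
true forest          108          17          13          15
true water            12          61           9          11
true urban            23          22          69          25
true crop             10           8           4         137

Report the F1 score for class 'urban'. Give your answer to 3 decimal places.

0.590

F1 score = 2·TP/(2·TP+FP+FN).
urban: TP=69, FP=13+9+4=26, FN=23+22+25=70 → 138/234 = 0.5897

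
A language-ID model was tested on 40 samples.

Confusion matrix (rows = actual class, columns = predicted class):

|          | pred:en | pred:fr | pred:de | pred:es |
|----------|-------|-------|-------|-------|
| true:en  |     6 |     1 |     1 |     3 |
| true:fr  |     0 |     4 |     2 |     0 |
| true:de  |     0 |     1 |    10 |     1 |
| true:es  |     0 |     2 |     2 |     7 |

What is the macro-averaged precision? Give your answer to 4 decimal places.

0.7008

Per-class precision (TP/(TP+FP)):
  en: TP=6, FP=0+0+0=0 → 6/6 = 1.00000
  fr: TP=4, FP=1+1+2=4 → 4/8 = 0.50000
  de: TP=10, FP=1+2+2=5 → 10/15 = 0.66667
  es: TP=7, FP=3+0+1=4 → 7/11 = 0.63636
Macro-precision = mean = (1.00000 + 0.50000 + 0.66667 + 0.63636) / 4 = 0.7008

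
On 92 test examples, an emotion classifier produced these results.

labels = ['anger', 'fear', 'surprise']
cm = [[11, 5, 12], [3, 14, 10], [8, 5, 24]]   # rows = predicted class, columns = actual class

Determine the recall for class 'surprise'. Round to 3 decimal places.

Take TP from the diagonal, FP from the rest of the 'surprise' prediction marginal, FN from the rest of the 'surprise' actual marginal.
recall = TP/(TP+FN).
surprise: TP=24, FN=12+10=22 → 24/46 = 0.5217

0.522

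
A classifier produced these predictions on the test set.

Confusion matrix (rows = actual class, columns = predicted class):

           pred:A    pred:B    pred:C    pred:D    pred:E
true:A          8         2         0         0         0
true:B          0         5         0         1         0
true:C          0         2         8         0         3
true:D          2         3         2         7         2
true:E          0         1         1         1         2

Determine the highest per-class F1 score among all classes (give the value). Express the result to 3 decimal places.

Per-class F1 score (2·TP/(2·TP+FP+FN)):
  A: TP=8, FP=0+0+2+0=2, FN=2+0+0+0=2 → 16/20 = 0.8000
  B: TP=5, FP=2+2+3+1=8, FN=0+0+1+0=1 → 10/19 = 0.5263
  C: TP=8, FP=0+0+2+1=3, FN=0+2+0+3=5 → 16/24 = 0.6667
  D: TP=7, FP=0+1+0+1=2, FN=2+3+2+2=9 → 14/25 = 0.5600
  E: TP=2, FP=0+0+3+2=5, FN=0+1+1+1=3 → 4/12 = 0.3333
Highest is class 'A' with F1 score = 0.800.

0.800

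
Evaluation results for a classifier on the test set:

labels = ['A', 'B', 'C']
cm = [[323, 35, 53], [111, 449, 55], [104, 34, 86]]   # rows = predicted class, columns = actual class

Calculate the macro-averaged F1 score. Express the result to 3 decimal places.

0.628

Per-class F1 score (2·TP/(2·TP+FP+FN)):
  A: TP=323, FP=35+53=88, FN=111+104=215 → 646/949 = 0.6807
  B: TP=449, FP=111+55=166, FN=35+34=69 → 898/1133 = 0.7926
  C: TP=86, FP=104+34=138, FN=53+55=108 → 172/418 = 0.4115
Macro-F1 score = mean = (0.6807 + 0.7926 + 0.4115) / 3 = 0.628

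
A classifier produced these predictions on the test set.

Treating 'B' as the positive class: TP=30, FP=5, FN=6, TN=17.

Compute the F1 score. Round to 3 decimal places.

0.845

Precision = TP/(TP+FP) = 30/35 = 0.8571
Recall = TP/(TP+FN) = 30/36 = 0.8333
F1 = 2·TP/(2·TP+FP+FN) = 60/71 = 0.845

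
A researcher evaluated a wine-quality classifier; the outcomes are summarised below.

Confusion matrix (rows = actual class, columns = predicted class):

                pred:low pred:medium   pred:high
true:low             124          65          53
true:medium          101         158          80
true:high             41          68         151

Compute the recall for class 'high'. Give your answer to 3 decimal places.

0.581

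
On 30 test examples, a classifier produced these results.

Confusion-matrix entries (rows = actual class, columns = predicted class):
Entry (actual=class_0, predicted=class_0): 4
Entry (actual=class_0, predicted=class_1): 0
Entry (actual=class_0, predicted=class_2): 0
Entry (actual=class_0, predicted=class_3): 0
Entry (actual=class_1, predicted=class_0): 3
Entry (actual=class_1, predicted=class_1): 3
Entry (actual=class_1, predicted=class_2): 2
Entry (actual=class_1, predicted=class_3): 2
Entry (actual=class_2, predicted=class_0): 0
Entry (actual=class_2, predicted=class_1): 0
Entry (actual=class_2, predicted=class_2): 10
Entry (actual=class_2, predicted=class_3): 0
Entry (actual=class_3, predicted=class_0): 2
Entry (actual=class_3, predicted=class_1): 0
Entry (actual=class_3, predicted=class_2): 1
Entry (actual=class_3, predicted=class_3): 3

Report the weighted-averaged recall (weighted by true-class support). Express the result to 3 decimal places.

0.667

Per-class recall (TP/(TP+FN)):
  class_0: TP=4, FN=0+0+0=0 → 4/4 = 1.0000
  class_1: TP=3, FN=3+2+2=7 → 3/10 = 0.3000
  class_2: TP=10, FN=0+0+0=0 → 10/10 = 1.0000
  class_3: TP=3, FN=2+0+1=3 → 3/6 = 0.5000
Weighted-recall = Σ (supportᵢ/N)·recallᵢ with N=30: (4/30)·1.0000 + (10/30)·0.3000 + (10/30)·1.0000 + (6/30)·0.5000 = 0.667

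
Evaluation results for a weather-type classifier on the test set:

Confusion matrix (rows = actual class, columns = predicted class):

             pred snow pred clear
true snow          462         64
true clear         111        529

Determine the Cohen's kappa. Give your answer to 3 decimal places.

Observed agreement pₒ = trace/N = 991/1166 = 0.8499
Expected agreement pₑ = Σ (rowᵢ·colᵢ)/N² = (526·573 + 640·593)/1166² = 0.5008
κ = (pₒ − pₑ)/(1 − pₑ) = (0.8499 − 0.5008)/(1 − 0.5008) = 0.699

0.699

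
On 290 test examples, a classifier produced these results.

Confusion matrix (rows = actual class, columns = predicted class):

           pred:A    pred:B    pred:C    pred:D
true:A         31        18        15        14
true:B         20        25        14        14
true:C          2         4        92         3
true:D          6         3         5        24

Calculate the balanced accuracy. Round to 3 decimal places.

0.571

Balanced accuracy = mean of per-class recall.
  A: recall = 31/78 = 0.3974
  B: recall = 25/73 = 0.3425
  C: recall = 92/101 = 0.9109
  D: recall = 24/38 = 0.6316
Mean = (0.3974 + 0.3425 + 0.9109 + 0.6316) / 4 = 0.571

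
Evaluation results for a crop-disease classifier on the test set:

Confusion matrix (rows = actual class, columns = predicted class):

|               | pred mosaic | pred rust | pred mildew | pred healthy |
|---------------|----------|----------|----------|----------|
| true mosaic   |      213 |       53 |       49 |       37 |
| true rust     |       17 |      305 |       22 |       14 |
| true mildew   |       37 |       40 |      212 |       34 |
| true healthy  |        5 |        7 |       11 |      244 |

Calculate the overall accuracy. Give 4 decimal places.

Accuracy = trace / total = (213+305+212+244=974) / 1300 = 974/1300 = 0.7492

0.7492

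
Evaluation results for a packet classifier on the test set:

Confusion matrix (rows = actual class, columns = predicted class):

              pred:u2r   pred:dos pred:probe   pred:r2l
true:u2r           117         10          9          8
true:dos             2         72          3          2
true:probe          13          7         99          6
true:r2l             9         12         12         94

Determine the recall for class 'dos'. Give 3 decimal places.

recall = TP/(TP+FN).
dos: TP=72, FN=2+3+2=7 → 72/79 = 0.9114

0.911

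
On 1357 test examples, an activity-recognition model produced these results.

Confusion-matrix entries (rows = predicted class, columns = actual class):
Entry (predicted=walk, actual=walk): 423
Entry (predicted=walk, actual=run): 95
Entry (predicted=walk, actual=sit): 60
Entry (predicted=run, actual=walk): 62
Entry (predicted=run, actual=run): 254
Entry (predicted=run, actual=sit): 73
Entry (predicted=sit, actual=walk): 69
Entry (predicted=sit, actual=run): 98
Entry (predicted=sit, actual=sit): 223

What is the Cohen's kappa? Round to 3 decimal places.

Observed agreement pₒ = trace/N = 900/1357 = 0.6632
Expected agreement pₑ = Σ (rowᵢ·colᵢ)/N² = (554·578 + 447·389 + 356·390)/1357² = 0.3437
κ = (pₒ − pₑ)/(1 − pₑ) = (0.6632 − 0.3437)/(1 − 0.3437) = 0.487

0.487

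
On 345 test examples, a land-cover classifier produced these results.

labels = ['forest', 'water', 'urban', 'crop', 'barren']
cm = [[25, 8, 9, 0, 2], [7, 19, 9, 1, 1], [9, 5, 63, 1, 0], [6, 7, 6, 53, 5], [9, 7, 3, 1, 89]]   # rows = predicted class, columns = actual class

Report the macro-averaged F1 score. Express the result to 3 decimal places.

0.674

Per-class F1 score (2·TP/(2·TP+FP+FN)):
  forest: TP=25, FP=8+9+0+2=19, FN=7+9+6+9=31 → 50/100 = 0.5000
  water: TP=19, FP=7+9+1+1=18, FN=8+5+7+7=27 → 38/83 = 0.4578
  urban: TP=63, FP=9+5+1+0=15, FN=9+9+6+3=27 → 126/168 = 0.7500
  crop: TP=53, FP=6+7+6+5=24, FN=0+1+1+1=3 → 106/133 = 0.7970
  barren: TP=89, FP=9+7+3+1=20, FN=2+1+0+5=8 → 178/206 = 0.8641
Macro-F1 score = mean = (0.5000 + 0.4578 + 0.7500 + 0.7970 + 0.8641) / 5 = 0.674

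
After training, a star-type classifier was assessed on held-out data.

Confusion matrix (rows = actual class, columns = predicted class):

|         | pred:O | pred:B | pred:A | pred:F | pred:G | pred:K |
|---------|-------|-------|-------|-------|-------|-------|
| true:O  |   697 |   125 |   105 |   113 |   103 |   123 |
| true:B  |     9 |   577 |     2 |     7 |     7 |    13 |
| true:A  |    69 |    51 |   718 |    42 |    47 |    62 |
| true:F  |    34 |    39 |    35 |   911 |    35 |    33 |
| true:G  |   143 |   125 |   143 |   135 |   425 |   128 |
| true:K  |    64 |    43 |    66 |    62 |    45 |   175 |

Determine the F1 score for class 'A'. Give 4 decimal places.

0.6978

One-vs-rest for 'A': TP = diagonal; FP = other classes predicted 'A'; FN = 'A' predicted as other.
F1 score = 2·TP/(2·TP+FP+FN).
A: TP=718, FP=105+2+35+143+66=351, FN=69+51+42+47+62=271 → 1436/2058 = 0.69776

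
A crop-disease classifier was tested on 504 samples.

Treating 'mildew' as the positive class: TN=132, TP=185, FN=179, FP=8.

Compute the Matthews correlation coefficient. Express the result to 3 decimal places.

0.416

MCC = (TP·TN − FP·FN) / √((TP+FP)(TP+FN)(TN+FP)(TN+FN))
Numerator = 185·132 − 8·179 = 22988
Denominator = √(193·364·140·311) = √3058772080 = 55306.1667
MCC = 22988 / 55306.1667 = 0.416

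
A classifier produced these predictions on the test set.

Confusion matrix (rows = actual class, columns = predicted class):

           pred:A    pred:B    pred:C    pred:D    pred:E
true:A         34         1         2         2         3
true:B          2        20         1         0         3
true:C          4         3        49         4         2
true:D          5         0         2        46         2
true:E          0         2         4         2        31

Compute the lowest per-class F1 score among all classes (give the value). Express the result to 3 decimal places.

0.769

Per-class F1 score (2·TP/(2·TP+FP+FN)):
  A: TP=34, FP=2+4+5+0=11, FN=1+2+2+3=8 → 68/87 = 0.7816
  B: TP=20, FP=1+3+0+2=6, FN=2+1+0+3=6 → 40/52 = 0.7692
  C: TP=49, FP=2+1+2+4=9, FN=4+3+4+2=13 → 98/120 = 0.8167
  D: TP=46, FP=2+0+4+2=8, FN=5+0+2+2=9 → 92/109 = 0.8440
  E: TP=31, FP=3+3+2+2=10, FN=0+2+4+2=8 → 62/80 = 0.7750
Lowest is class 'B' with F1 score = 0.769.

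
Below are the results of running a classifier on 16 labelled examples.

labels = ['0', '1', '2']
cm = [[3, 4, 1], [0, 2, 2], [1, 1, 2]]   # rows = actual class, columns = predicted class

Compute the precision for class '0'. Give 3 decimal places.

0.750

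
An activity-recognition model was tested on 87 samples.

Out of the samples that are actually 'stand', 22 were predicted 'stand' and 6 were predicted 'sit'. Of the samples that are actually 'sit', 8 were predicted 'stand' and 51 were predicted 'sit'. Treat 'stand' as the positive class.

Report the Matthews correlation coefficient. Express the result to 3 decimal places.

0.639

MCC = (TP·TN − FP·FN) / √((TP+FP)(TP+FN)(TN+FP)(TN+FN))
Numerator = 22·51 − 8·6 = 1074
Denominator = √(30·28·59·57) = √2824920 = 1680.7498
MCC = 1074 / 1680.7498 = 0.639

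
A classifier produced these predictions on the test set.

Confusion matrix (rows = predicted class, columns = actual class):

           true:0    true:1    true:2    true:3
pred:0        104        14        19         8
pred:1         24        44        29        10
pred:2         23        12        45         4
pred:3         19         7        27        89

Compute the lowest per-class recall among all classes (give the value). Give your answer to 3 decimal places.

0.375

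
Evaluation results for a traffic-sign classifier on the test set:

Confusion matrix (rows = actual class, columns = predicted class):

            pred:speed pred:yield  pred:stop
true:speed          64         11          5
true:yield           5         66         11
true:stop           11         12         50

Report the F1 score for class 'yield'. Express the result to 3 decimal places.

Take TP from the diagonal, FP from the rest of the 'yield' prediction marginal, FN from the rest of the 'yield' actual marginal.
F1 score = 2·TP/(2·TP+FP+FN).
yield: TP=66, FP=11+12=23, FN=5+11=16 → 132/171 = 0.7719

0.772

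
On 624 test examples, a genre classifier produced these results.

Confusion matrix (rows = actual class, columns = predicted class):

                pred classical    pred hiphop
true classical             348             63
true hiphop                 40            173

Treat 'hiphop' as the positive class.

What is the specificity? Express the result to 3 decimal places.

Specificity = TN/(TN+FP) = 348/(348+63) = 0.847

0.847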